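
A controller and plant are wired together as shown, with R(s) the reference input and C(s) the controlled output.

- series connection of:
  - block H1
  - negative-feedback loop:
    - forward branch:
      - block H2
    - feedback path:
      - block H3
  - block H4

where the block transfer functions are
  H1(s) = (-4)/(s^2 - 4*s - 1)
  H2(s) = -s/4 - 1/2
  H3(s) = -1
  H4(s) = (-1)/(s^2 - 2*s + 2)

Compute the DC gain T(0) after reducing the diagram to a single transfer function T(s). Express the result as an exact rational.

1. feedback reduction of H2, H3 -> (-s - 2)/(s + 6)
2. reduce the series chain H1, [H2/(1+H2*H3)], H4 -> (-4*s - 8)/(s^5 - 27*s^3 + 48*s^2 - 38*s - 12)
Step 2 gives the overall T(s). Then T(0) = -8/(-12) = 2/3.

Hence the answer: 2/3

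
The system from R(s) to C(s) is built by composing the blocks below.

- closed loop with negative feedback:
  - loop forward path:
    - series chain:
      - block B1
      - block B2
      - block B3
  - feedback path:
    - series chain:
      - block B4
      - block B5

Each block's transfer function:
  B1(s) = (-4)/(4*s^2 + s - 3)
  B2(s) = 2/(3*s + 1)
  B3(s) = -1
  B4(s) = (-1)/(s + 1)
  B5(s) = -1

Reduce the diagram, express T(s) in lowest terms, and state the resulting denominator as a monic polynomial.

Step 1: cascade B1, B2, B3 -> 8/(12*s^3 + 7*s^2 - 8*s - 3)
Step 2: reduce the series chain B4, B5 -> 1/(s + 1)
Step 3: collapse the loop ((B1*B2*B3) forward, (B4*B5) return) -> (8*s + 8)/(12*s^4 + 19*s^3 - s^2 - 11*s + 5)
That last expression is T(s), already simplified. Scaling its denominator by 1/12 (the reciprocal of the leading coefficient) yields the monic denominator.

Hence the answer: s^4 + 19*s^3/12 - s^2/12 - 11*s/12 + 5/12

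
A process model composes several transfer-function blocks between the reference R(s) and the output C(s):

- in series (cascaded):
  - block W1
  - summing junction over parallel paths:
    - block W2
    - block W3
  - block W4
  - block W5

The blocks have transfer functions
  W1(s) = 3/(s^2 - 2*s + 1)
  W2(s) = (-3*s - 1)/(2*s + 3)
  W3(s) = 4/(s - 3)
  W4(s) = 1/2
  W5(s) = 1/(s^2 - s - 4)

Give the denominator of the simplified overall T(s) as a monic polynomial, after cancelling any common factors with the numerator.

First reduce the diagram to T(s).

(1) add W2, W3 (parallel) -> (-3*s^2 + 16*s + 15)/(2*s^2 - 3*s - 9)
(2) cascade W1, (W2+W3), W4, W5 -> (-9*s^2 + 48*s + 45)/(4*s^6 - 18*s^5 - 4*s^4 + 88*s^3 - 40*s^2 - 102*s + 72)
No further cancellation is possible in the step-2 result, so that is T(s). Its denominator becomes monic after dividing by the leading coefficient 4.

Answer: s^6 - 9*s^5/2 - s^4 + 22*s^3 - 10*s^2 - 51*s/2 + 18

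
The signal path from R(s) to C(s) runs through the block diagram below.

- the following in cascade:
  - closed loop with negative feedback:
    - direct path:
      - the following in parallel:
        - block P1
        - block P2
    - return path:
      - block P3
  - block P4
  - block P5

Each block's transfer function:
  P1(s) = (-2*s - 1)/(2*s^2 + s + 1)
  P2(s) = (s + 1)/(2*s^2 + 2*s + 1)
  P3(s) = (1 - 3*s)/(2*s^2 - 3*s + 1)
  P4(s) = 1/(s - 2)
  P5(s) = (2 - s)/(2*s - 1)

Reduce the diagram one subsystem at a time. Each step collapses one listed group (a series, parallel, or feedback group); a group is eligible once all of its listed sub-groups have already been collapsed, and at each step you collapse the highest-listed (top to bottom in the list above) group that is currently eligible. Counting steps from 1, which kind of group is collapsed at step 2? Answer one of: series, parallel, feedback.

Answer: feedback

Working:
Step 1: sum the parallel branches P1, P2
Step 2: feedback reduction of (P1+P2), P3
Step 3: reduce the series chain [(P1+P2)/(1+(P1+P2)*P3)], P4, P5
The group at step 2 is a feedback group.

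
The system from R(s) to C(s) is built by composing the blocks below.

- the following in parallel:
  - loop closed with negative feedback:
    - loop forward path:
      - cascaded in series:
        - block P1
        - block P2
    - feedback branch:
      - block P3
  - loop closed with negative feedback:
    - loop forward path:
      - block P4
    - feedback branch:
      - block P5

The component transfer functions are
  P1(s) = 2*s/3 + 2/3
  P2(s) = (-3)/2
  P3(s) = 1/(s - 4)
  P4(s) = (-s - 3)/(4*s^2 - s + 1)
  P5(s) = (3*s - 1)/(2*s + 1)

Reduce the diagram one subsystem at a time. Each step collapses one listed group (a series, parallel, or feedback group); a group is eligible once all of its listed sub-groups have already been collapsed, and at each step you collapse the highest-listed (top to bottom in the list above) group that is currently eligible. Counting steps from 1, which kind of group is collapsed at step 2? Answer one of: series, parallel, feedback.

1. reduce the series chain P1, P2
2. collapse the loop ((P1*P2) forward, P3 return)
3. reduce the feedback loop with forward P4 and return P5
4. parallel reduction of [(P1*P2)/(1+(P1*P2)*P3)], [P4/(1+P4*P5)]
Step 2: feedback.

Answer: feedback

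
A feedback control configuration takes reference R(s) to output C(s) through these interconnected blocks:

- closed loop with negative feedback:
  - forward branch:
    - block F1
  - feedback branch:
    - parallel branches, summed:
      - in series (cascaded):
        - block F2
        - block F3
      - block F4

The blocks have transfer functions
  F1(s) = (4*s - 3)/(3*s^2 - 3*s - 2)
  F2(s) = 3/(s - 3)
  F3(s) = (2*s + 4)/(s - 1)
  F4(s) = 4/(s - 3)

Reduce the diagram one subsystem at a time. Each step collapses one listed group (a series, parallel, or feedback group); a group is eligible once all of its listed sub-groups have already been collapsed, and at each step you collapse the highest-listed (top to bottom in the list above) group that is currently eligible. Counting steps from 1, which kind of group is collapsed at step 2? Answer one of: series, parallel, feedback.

Answer: parallel

Working:
Step 1 - series reduction of F2, F3
Step 2 - parallel reduction of (F2*F3), F4
Step 3 - close the feedback loop around F1, ((F2*F3)+F4)
At step 2 the group reduced is parallel.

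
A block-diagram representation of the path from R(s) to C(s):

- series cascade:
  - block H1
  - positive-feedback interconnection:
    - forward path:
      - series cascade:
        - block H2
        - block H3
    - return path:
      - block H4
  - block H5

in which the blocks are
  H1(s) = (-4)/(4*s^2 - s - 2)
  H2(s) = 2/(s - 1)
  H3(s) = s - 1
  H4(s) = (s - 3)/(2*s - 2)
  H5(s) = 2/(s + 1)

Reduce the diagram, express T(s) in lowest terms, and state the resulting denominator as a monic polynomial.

Answer: s^3 + 3*s^2/4 - 3*s/4 - 1/2

Working:
[1] cascade H2, H3; result 2
[2] feedback reduction of (H2*H3), H4; result s - 1
[3] reduce the series chain H1, [(H2*H3)/(1-(H2*H3)*H4)], H5; result (8 - 8*s)/(4*s^3 + 3*s^2 - 3*s - 2)
T(s) is the step-3 result (common factors already cancelled). Leading coefficient of the denominator: 4. Divide through by 4 for the monic polynomial.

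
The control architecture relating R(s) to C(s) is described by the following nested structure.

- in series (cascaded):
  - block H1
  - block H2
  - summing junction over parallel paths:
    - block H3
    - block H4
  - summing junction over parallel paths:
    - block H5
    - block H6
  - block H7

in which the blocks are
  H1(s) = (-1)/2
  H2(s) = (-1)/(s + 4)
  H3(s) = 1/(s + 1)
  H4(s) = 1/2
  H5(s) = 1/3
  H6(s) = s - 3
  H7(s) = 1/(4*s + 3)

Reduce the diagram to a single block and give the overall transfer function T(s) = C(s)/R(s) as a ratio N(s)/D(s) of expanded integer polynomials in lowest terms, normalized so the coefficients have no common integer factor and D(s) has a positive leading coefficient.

Reducing step by step:

Step 1 - add H3, H4 (parallel) = (s + 3)/(2*s + 2)
Step 2 - combine H5, H6 in parallel = s - 8/3
Step 3 - cascade H1, H2, (H3+H4), (H5+H6), H7 - this is the overall T(s), already in the required normalized form

Answer: (3*s^2 + s - 24)/(48*s^3 + 276*s^2 + 372*s + 144)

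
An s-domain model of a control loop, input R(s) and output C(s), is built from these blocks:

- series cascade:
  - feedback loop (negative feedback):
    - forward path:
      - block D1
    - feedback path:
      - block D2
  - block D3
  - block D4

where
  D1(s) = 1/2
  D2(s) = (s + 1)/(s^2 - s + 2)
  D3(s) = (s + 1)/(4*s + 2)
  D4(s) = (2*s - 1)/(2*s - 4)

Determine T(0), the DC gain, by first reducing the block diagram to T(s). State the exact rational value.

The answer is 1/20.

Reasoning:
(1) feedback reduction of D1, D2; result (s^2 - s + 2)/(2*s^2 - s + 5)
(2) series reduction of [D1/(1+D1*D2)], D3, D4; result (2*s^4 - s^3 + 2*s^2 + 3*s - 2)/(16*s^4 - 32*s^3 + 36*s^2 - 52*s - 40)
Step 2 gives the overall T(s). Then T(0) = -2/(-40) = 1/20.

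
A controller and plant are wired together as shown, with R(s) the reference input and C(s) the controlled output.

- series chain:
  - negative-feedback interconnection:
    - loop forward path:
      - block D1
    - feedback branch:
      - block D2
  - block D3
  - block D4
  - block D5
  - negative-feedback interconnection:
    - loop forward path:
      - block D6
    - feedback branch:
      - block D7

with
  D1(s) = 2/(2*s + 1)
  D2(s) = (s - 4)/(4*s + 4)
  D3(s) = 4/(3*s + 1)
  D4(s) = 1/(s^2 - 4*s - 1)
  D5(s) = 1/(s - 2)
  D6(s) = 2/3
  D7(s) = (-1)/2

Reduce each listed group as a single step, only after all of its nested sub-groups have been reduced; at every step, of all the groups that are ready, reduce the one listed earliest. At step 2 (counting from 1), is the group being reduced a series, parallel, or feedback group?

Reducing step by step:

Step 1: close the feedback loop around D1, D2
Step 2: apply the feedback formula to D6, D7
Step 3: series reduction of [D1/(1+D1*D2)], D3, D4, D5, [D6/(1+D6*D7)]
At step 2 the group reduced is feedback.

Answer: feedback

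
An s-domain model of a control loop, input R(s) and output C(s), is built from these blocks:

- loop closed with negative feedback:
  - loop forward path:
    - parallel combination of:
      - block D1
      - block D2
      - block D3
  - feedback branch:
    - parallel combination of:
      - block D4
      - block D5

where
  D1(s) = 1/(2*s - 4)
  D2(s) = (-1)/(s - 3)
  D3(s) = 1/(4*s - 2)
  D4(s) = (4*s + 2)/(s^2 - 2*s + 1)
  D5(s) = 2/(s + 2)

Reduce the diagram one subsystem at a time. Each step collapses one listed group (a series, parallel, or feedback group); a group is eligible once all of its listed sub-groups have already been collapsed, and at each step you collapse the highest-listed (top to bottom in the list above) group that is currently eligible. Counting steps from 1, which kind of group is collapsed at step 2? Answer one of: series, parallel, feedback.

(1) reduce the parallel group D1, D2, D3
(2) parallel reduction of D4, D5
(3) apply the feedback formula to (D1+D2+D3), (D4+D5)
The group at step 2 is a parallel group.

Final answer: parallel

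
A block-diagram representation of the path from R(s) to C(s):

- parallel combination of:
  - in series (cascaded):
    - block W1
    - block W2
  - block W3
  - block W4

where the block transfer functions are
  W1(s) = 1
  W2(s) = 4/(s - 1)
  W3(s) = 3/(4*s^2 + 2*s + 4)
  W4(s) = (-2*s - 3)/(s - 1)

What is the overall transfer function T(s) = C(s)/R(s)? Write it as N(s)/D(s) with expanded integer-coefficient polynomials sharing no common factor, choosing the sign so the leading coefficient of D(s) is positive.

1. multiply W1, W2 (series), giving 4/(s - 1)
2. reduce the parallel group (W1*W2), W3, W4 - this is the overall T(s), already in the required normalized form

Hence the answer: (-8*s^3 - 3*s + 1)/(4*s^3 - 2*s^2 + 2*s - 4)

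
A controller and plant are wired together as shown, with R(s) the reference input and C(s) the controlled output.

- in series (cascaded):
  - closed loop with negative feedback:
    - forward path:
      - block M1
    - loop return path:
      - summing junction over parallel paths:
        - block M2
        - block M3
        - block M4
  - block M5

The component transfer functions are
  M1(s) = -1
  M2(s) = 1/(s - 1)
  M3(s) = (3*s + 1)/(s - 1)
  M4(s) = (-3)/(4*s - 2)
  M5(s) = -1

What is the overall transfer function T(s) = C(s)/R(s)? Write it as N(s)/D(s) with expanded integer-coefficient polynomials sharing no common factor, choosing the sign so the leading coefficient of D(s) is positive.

First reduce the diagram to T(s).

Step 1 - parallel reduction of M2, M3, M4 = (12*s^2 - s - 1)/(4*s^2 - 6*s + 2)
Step 2 - close the feedback loop around M1, (M2+M3+M4) = (4*s^2 - 6*s + 2)/(8*s^2 + 5*s - 3)
Step 3 - multiply [M1/(1+M1*(M2+M3+M4))], M5 (series), giving the overall T(s)

Answer: (-4*s^2 + 6*s - 2)/(8*s^2 + 5*s - 3)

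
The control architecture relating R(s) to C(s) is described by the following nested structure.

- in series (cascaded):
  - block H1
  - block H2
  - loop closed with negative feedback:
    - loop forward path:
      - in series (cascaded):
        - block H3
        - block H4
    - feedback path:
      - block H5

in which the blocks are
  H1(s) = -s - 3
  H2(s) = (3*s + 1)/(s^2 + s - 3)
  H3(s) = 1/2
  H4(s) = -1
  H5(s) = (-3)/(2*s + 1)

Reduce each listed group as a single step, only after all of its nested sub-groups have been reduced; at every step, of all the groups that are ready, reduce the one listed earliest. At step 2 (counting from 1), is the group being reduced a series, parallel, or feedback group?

The answer is feedback.

Reasoning:
[1] cascade H3, H4
[2] reduce the feedback loop with forward (H3*H4) and return H5
[3] cascade H1, H2, [(H3*H4)/(1+(H3*H4)*H5)]
Step 2: feedback.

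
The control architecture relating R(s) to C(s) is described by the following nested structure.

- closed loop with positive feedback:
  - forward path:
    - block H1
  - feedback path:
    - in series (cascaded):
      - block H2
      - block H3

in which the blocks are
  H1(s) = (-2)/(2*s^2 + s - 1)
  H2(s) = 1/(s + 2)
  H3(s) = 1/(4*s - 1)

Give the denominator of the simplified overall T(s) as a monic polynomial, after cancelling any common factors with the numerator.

Reducing step by step:

Step 1 - cascade H2, H3 -> 1/(4*s^2 + 7*s - 2)
Step 2 - feedback reduction of H1, (H2*H3) -> (-8*s^2 - 14*s + 4)/(8*s^4 + 18*s^3 - s^2 - 9*s + 4)
No further cancellation is possible in the step-2 result, so that is T(s). Its denominator becomes monic after dividing by the leading coefficient 8.

Answer: s^4 + 9*s^3/4 - s^2/8 - 9*s/8 + 1/2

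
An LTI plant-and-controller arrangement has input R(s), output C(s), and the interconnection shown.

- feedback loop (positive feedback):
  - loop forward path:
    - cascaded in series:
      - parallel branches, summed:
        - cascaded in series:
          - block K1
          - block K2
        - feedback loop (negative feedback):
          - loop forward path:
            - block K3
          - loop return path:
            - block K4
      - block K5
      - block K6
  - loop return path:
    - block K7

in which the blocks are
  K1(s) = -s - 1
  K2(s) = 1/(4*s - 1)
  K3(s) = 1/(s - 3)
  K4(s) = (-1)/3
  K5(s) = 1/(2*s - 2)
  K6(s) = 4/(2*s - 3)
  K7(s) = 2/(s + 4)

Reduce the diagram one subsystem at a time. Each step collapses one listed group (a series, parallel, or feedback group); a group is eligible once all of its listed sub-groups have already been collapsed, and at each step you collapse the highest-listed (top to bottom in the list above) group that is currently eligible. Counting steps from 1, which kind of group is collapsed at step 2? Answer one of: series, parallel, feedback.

Reducing step by step:

Step 1: multiply K1, K2 (series)
Step 2: collapse the loop (K3 forward, K4 return)
Step 3: add (K1*K2), [K3/(1+K3*K4)] (parallel)
Step 4: reduce the series chain ((K1*K2)+[K3/(1+K3*K4)]), K5, K6
Step 5: apply the feedback formula to (((K1*K2)+[K3/(1+K3*K4)])*K5*K6), K7
At step 2 the group reduced is feedback.

Answer: feedback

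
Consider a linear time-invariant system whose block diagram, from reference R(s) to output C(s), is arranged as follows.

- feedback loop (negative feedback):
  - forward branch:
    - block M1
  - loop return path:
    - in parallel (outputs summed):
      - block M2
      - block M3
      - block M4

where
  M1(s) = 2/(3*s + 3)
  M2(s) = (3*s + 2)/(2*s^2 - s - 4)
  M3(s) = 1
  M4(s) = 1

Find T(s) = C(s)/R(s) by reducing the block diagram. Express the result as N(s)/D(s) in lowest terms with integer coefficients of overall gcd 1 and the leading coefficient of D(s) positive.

Reducing step by step:

Step 1 - combine M2, M3, M4 in parallel: (4*s^2 + s - 6)/(2*s^2 - s - 4)
Step 2 - feedback reduction of M1, (M2+M3+M4), which is the overall transfer function T(s) = C(s)/R(s) in lowest terms

Answer: (4*s^2 - 2*s - 8)/(6*s^3 + 11*s^2 - 13*s - 24)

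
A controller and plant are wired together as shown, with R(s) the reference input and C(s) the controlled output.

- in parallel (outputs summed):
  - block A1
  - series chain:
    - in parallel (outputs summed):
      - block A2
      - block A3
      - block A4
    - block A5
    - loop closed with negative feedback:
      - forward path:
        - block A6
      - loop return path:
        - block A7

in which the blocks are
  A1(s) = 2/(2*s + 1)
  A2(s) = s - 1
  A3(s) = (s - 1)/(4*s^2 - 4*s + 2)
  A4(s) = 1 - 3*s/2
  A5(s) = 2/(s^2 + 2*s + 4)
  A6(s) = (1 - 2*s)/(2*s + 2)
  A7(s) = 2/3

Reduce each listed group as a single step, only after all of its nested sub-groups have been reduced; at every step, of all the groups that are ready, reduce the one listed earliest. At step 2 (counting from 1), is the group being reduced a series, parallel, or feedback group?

Reducing step by step:

Step 1 - parallel reduction of A2, A3, A4
Step 2 - apply the feedback formula to A6, A7
Step 3 - multiply (A2+A3+A4), A5, [A6/(1+A6*A7)] (series)
Step 4 - reduce the parallel group A1, ((A2+A3+A4)*A5*[A6/(1+A6*A7)])
Step 2: feedback.

Answer: feedback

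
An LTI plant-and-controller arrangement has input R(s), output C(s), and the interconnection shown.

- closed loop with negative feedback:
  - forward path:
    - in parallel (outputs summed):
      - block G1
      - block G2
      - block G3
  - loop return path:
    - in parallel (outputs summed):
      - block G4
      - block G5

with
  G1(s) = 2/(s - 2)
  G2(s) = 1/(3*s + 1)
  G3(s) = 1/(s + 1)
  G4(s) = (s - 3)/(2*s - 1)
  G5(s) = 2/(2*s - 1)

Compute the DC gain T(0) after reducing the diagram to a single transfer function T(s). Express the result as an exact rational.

Reducing step by step:

1. add G1, G2, G3 (parallel), giving (10*s^2 + 2*s - 2)/(3*s^3 - 2*s^2 - 7*s - 2)
2. add G4, G5 (parallel), giving (s - 1)/(2*s - 1)
3. reduce the feedback loop with forward (G1+G2+G3) and return (G4+G5), giving (20*s^3 - 6*s^2 - 6*s + 2)/(6*s^4 + 3*s^3 - 20*s^2 - s + 4)
The step-3 result is T(s). Setting s = 0: T(0) = 2/4 = 1/2.

Answer: 1/2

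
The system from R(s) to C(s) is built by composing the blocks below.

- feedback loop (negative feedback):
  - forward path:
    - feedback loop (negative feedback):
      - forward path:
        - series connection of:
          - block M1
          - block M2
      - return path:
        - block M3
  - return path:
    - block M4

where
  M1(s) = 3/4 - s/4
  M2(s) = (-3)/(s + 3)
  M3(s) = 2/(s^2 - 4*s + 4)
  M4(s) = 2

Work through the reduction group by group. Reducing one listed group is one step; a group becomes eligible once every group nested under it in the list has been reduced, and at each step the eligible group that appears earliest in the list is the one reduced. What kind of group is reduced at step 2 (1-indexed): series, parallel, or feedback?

[1] multiply M1, M2 (series)
[2] close the feedback loop around (M1*M2), M3
[3] apply the feedback formula to [(M1*M2)/(1+(M1*M2)*M3)], M4
At step 2 the group reduced is feedback.

Hence the answer: feedback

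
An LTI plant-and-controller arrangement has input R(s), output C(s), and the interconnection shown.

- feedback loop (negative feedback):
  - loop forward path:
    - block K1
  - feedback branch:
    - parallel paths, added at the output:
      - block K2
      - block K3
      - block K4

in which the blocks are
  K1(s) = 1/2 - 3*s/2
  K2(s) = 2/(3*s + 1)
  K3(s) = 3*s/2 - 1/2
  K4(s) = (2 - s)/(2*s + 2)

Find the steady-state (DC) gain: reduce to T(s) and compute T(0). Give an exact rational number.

Answer: 2/9

Working:
Step 1. reduce the parallel group K2, K3, K4: (9*s^3 + 6*s^2 + 8*s + 5)/(6*s^2 + 8*s + 2)
Step 2. feedback reduction of K1, (K2+K3+K4): (18*s^3 + 18*s^2 - 2*s - 2)/(27*s^4 + 9*s^3 + 6*s^2 - 9*s - 9)
The step-2 result is T(s). Setting s = 0: T(0) = -2/(-9) = 2/9.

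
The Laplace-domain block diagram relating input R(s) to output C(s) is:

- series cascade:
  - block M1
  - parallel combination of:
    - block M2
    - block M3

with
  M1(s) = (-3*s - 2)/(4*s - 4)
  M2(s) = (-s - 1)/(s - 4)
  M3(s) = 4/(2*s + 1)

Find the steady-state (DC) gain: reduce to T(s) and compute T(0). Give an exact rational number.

(1) add M2, M3 (parallel), giving (-2*s^2 + s - 17)/(2*s^2 - 7*s - 4)
(2) cascade M1, (M2+M3), giving (6*s^3 + s^2 + 49*s + 34)/(8*s^3 - 36*s^2 + 12*s + 16)
The step-2 result is T(s). Setting s = 0: T(0) = 34/16 = 17/8.

Answer: 17/8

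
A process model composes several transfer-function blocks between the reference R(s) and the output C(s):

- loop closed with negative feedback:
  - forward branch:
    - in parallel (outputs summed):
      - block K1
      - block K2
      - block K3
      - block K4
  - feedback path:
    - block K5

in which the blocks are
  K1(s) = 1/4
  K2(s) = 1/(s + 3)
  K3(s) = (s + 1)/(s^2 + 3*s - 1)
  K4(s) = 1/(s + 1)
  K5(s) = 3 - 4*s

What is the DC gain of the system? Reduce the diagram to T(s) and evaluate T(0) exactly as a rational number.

(1) combine K1, K2, K3, K4 in parallel = (s^4 + 19*s^3 + 74*s^2 + 73*s - 7)/(4*s^4 + 28*s^3 + 56*s^2 + 20*s - 12)
(2) reduce the feedback loop with forward (K1+K2+K3+K4) and return K5 = (-s^4 - 19*s^3 - 74*s^2 - 73*s + 7)/(4*s^5 + 69*s^4 + 211*s^3 + 14*s^2 - 267*s + 33)
The step-2 result is T(s). Setting s = 0: T(0) = 7/33.

Answer: 7/33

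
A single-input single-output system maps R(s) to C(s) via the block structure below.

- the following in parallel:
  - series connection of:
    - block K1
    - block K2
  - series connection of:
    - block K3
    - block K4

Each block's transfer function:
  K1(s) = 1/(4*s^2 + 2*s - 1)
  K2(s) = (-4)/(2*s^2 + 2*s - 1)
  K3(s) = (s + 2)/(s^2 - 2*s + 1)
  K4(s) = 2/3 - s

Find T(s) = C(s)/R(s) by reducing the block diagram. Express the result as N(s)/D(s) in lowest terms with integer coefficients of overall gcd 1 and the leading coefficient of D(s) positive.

First reduce the diagram to T(s).

Step 1: series reduction of K1, K2 = (-4)/(8*s^4 + 12*s^3 - 2*s^2 - 4*s + 1)
Step 2: cascade K3, K4 = (-3*s^2 - 4*s + 4)/(3*s^2 - 6*s + 3)
Step 3: add (K1*K2), (K3*K4) (parallel), giving the overall T(s)

Answer: (-24*s^6 - 68*s^5 - 10*s^4 + 68*s^3 - 7*s^2 + 4*s - 8)/(24*s^6 - 12*s^5 - 54*s^4 + 36*s^3 + 21*s^2 - 18*s + 3)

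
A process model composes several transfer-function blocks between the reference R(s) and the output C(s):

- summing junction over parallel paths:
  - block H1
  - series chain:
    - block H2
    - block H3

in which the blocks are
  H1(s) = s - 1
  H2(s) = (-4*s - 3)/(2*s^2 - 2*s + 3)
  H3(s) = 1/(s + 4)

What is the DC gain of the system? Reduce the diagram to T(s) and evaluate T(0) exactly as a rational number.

1. series reduction of H2, H3; result (-4*s - 3)/(2*s^3 + 6*s^2 - 5*s + 12)
2. reduce the parallel group H1, (H2*H3); result (2*s^4 + 4*s^3 - 11*s^2 + 13*s - 15)/(2*s^3 + 6*s^2 - 5*s + 12)
The step-2 result is T(s). Setting s = 0: T(0) = -15/12 = -5/4.

Hence the answer: -5/4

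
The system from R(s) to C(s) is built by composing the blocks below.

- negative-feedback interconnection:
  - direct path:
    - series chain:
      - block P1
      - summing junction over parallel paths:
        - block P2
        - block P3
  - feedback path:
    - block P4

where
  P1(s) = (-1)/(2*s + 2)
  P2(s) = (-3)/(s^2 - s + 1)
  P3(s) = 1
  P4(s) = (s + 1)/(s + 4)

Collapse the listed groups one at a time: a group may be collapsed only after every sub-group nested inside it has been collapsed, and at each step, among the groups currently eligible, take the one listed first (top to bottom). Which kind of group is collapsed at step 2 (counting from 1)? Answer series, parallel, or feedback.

Reducing step by step:

Step 1 - parallel reduction of P2, P3
Step 2 - cascade P1, (P2+P3)
Step 3 - apply the feedback formula to (P1*(P2+P3)), P4
Step 2: series.

Answer: series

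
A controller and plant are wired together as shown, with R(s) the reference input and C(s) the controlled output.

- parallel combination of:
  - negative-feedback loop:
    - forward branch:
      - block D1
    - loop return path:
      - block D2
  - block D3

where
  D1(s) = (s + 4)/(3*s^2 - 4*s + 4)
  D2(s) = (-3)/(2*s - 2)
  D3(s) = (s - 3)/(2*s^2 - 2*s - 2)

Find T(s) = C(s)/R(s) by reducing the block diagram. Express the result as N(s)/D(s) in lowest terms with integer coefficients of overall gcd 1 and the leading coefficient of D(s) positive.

Answer: (10*s^4 - 24*s^3 + 23*s^2 - 55*s + 76)/(12*s^5 - 40*s^4 + 42*s^3 - 38*s^2 + 14*s + 40)

Working:
1. reduce the feedback loop with forward D1 and return D2; result (2*s^2 + 6*s - 8)/(6*s^3 - 14*s^2 + 13*s - 20)
2. add [D1/(1+D1*D2)], D3 (parallel): this yields T(s), and no further normalization is needed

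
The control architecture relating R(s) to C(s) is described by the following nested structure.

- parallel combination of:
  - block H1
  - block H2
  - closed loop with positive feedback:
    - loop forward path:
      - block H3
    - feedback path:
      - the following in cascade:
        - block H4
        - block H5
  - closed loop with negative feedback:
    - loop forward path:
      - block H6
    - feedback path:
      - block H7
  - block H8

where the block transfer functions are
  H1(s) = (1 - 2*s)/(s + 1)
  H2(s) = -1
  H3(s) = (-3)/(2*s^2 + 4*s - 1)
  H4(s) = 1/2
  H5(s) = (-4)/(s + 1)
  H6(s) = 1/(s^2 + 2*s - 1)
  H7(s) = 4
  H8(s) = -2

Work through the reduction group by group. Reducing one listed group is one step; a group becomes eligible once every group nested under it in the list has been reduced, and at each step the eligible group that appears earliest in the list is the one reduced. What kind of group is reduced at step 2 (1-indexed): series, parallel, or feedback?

[1] multiply H4, H5 (series)
[2] reduce the feedback loop with forward H3 and return (H4*H5)
[3] reduce the feedback loop with forward H6 and return H7
[4] sum the parallel branches H1, H2, [H3/(1-H3*(H4*H5))], [H6/(1+H6*H7)], H8
Step 2 collapses a feedback group.

Therefore the answer is feedback.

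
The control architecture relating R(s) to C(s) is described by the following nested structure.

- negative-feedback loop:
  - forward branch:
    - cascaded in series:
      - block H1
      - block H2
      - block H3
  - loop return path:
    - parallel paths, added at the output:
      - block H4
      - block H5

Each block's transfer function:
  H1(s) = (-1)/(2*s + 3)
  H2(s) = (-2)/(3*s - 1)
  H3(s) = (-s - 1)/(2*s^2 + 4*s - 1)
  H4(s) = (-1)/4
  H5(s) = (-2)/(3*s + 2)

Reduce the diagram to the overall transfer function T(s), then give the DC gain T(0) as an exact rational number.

Answer: -4/11

Working:
Step 1: cascade H1, H2, H3; result (-2*s - 2)/(12*s^4 + 38*s^3 + 16*s^2 - 19*s + 3)
Step 2: sum the parallel branches H4, H5; result (-3*s - 10)/(12*s + 8)
Step 3: close the feedback loop around (H1*H2*H3), (H4+H5); result (-12*s^2 - 20*s - 8)/(72*s^5 + 276*s^4 + 248*s^3 - 47*s^2 - 45*s + 22)
The step-3 result is T(s). Setting s = 0: T(0) = -8/22 = -4/11.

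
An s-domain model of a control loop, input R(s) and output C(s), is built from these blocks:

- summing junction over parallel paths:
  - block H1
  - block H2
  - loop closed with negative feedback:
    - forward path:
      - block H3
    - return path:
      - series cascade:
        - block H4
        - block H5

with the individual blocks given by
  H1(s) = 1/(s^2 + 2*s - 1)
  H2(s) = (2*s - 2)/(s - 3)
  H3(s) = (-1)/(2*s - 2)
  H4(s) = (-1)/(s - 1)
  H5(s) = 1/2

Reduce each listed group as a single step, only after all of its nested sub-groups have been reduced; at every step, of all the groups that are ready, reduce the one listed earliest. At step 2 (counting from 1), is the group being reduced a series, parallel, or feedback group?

(1) combine H4, H5 in series
(2) feedback reduction of H3, (H4*H5)
(3) reduce the parallel group H1, H2, [H3/(1+H3*(H4*H5))]
Step 2 collapses a feedback group.

Therefore the answer is feedback.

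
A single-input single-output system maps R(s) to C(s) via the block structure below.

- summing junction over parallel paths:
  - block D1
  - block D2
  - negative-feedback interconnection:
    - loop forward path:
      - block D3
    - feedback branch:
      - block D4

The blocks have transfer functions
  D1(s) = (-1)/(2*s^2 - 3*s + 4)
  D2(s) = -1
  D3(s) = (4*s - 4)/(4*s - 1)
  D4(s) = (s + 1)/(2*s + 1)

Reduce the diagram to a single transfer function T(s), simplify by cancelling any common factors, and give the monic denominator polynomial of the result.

Answer: s^4 - 4*s^3/3 + 4*s^2/3 + 23*s/24 - 5/6

Working:
Step 1: reduce the feedback loop with forward D3 and return D4 = (8*s^2 - 4*s - 4)/(12*s^2 + 2*s - 5)
Step 2: combine D1, D2, [D3/(1+D3*D4)] in parallel = (-8*s^4 - 8*s^2 - 29*s + 9)/(24*s^4 - 32*s^3 + 32*s^2 + 23*s - 20)
Step 2 gives the fully reduced T(s), with no common factor left to cancel. The denominator's leading coefficient is 24, so divide each of its coefficients by 24 to get the monic form.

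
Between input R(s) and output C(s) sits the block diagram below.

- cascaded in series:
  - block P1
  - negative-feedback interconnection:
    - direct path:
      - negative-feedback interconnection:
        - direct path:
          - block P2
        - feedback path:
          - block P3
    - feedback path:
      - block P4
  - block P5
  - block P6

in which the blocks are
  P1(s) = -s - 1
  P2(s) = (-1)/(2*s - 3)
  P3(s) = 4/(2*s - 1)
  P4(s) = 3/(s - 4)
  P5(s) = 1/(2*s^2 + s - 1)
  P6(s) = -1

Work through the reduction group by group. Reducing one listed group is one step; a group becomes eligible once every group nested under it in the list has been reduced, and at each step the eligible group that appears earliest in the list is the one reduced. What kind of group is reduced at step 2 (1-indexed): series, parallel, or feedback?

Step 1 - close the feedback loop around P2, P3
Step 2 - collapse the loop ([P2/(1+P2*P3)] forward, P4 return)
Step 3 - series reduction of P1, [[P2/(1+P2*P3)]/(1+[P2/(1+P2*P3)]*P4)], P5, P6
Step 2: feedback.

Final answer: feedback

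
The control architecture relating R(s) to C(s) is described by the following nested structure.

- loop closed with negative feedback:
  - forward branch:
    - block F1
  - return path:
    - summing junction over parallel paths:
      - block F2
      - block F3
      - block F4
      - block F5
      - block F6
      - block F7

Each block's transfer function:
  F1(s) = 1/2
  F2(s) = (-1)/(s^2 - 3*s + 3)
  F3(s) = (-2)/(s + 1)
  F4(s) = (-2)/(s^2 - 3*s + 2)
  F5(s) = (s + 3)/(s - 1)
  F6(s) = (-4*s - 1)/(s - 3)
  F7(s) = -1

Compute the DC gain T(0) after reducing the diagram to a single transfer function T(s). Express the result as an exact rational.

First reduce the diagram to T(s).

Step 1: reduce the parallel group F2, F3, F4, F5, F6, F7: (-4*s^6 + 21*s^5 - 40*s^4 + 11*s^3 + 98*s^2 - 188*s + 126)/(s^6 - 8*s^5 + 23*s^4 - 25*s^3 - 6*s^2 + 33*s - 18)
Step 2: feedback reduction of F1, (F2+F3+F4+F5+F6+F7): (-s^6 + 8*s^5 - 23*s^4 + 25*s^3 + 6*s^2 - 33*s + 18)/(2*s^6 - 5*s^5 - 6*s^4 + 39*s^3 - 86*s^2 + 122*s - 90)
DC gain: substitute s = 0 into T(s) from step 2: T(0) = 18/(-90) = -1/5.

Answer: -1/5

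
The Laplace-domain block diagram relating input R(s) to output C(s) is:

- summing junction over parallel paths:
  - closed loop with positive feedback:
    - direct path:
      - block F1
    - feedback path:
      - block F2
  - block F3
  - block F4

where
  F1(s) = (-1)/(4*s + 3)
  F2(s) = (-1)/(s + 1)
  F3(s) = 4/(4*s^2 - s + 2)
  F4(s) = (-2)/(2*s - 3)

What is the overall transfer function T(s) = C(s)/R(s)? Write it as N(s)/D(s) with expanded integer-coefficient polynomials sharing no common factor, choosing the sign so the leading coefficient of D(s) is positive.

[1] reduce the feedback loop with forward F1 and return F2 = (-s - 1)/(4*s^2 + 7*s + 2)
[2] parallel reduction of [F1/(1-F1*F2)], F3, F4 - this is the overall T(s), already in the required normalized form

Hence the answer: (-40*s^4 - 10*s^3 - 3*s^2 - 93*s - 26)/(32*s^5 - 54*s^3 - 3*s^2 - 28*s - 12)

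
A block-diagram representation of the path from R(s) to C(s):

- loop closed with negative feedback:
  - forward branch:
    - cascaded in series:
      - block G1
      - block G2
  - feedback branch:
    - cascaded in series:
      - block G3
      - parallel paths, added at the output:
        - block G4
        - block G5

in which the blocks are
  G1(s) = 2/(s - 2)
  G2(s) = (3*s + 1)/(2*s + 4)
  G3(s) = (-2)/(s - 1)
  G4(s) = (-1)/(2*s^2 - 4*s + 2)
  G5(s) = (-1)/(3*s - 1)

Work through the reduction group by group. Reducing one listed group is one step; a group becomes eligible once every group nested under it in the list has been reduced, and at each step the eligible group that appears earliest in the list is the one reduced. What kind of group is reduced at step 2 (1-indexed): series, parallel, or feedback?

1. cascade G1, G2
2. reduce the parallel group G4, G5
3. cascade G3, (G4+G5)
4. collapse the loop ((G1*G2) forward, (G3*(G4+G5)) return)
Step 2 collapses a parallel group.

Hence the answer: parallel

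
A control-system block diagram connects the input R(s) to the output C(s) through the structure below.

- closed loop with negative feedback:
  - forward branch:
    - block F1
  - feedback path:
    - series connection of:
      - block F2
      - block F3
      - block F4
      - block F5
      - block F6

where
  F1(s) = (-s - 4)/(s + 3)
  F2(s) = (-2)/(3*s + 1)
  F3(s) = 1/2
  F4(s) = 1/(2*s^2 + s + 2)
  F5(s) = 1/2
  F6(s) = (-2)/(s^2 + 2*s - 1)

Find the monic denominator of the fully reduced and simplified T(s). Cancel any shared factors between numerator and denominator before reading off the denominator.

Step 1. combine F2, F3, F4, F5, F6 in series = 1/(6*s^5 + 17*s^4 + 11*s^3 + 11*s^2 - 3*s - 2)
Step 2. collapse the loop (F1 forward, (F2*F3*F4*F5*F6) return) = (-6*s^6 - 41*s^5 - 79*s^4 - 55*s^3 - 41*s^2 + 14*s + 8)/(6*s^6 + 35*s^5 + 62*s^4 + 44*s^3 + 30*s^2 - 12*s - 10)
The result of step 2 is T(s) in lowest terms. Its denominator has leading coefficient 6; dividing the denominator through by 6 makes it monic.

Hence the answer: s^6 + 35*s^5/6 + 31*s^4/3 + 22*s^3/3 + 5*s^2 - 2*s - 5/3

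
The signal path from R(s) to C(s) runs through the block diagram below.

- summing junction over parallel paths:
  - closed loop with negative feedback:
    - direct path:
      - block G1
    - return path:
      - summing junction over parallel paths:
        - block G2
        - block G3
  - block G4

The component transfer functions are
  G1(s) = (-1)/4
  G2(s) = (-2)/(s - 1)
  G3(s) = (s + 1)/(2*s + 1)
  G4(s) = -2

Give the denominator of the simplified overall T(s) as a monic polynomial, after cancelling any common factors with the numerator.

Step 1 - add G2, G3 (parallel) -> (s^2 - 4*s - 3)/(2*s^2 - s - 1)
Step 2 - collapse the loop (G1 forward, (G2+G3) return) -> (-2*s^2 + s + 1)/(7*s^2 - 1)
Step 3 - combine [G1/(1+G1*(G2+G3))], G4 in parallel -> (-16*s^2 + s + 3)/(7*s^2 - 1)
No further cancellation is possible in the step-3 result, so that is T(s). Its denominator becomes monic after dividing by the leading coefficient 7.

Answer: s^2 - 1/7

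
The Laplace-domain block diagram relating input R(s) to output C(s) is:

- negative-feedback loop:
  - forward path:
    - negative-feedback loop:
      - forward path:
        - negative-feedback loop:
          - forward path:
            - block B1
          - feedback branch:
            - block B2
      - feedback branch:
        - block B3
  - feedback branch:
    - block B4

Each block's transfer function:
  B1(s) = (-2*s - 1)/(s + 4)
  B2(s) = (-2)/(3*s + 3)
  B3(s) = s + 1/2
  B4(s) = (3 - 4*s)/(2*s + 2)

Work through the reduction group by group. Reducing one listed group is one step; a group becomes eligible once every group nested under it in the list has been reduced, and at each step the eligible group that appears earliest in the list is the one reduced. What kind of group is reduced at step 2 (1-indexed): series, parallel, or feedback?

Reducing step by step:

[1] collapse the loop (B1 forward, B2 return)
[2] close the feedback loop around [B1/(1+B1*B2)], B3
[3] reduce the feedback loop with forward [[B1/(1+B1*B2)]/(1+[B1/(1+B1*B2)]*B3)] and return B4
Step 2 collapses a feedback group.

Answer: feedback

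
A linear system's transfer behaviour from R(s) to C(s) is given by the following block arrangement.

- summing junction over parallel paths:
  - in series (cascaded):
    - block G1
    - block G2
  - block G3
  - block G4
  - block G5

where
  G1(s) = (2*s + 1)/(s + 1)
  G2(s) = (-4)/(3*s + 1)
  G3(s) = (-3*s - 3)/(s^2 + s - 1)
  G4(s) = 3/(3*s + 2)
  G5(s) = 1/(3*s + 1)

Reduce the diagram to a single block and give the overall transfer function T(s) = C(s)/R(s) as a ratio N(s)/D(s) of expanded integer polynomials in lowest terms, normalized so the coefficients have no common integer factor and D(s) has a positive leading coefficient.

Reducing step by step:

[1] combine G1, G2 in series -> (-8*s - 4)/(3*s^2 + 4*s + 1)
[2] reduce the parallel group (G1*G2), G3, G4, G5 - this is the overall T(s), already in the required normalized form

Answer: (-39*s^4 - 104*s^3 - 89*s^2 - 31*s - 3)/(9*s^5 + 27*s^4 + 20*s^3 - 5*s^2 - 9*s - 2)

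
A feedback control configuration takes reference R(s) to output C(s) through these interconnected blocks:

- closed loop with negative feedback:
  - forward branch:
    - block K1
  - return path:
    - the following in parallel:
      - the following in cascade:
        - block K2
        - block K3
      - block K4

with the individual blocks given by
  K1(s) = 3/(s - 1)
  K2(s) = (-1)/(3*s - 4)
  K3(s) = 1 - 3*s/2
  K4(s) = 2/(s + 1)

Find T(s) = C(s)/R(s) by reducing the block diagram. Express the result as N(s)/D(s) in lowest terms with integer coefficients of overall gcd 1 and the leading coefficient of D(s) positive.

The answer is (18*s^2 - 6*s - 24)/(6*s^3 + s^2 + 33*s - 46).

Reasoning:
Step 1 - multiply K2, K3 (series), giving (3*s - 2)/(6*s - 8)
Step 2 - sum the parallel branches (K2*K3), K4, giving (3*s^2 + 13*s - 18)/(6*s^2 - 2*s - 8)
Step 3 - feedback reduction of K1, ((K2*K3)+K4): this yields T(s), and no further normalization is needed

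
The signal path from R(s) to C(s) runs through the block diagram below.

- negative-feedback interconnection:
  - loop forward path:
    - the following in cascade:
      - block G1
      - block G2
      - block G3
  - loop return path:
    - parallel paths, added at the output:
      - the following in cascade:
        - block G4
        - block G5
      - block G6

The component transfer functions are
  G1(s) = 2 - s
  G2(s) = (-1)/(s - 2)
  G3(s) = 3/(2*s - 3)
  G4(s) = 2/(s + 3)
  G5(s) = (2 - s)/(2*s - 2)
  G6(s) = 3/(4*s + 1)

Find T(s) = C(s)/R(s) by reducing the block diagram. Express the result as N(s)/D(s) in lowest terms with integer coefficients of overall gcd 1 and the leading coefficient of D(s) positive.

Step 1: series reduction of G1, G2, G3; result 3/(2*s - 3)
Step 2: multiply G4, G5 (series); result (2 - s)/(s^2 + 2*s - 3)
Step 3: sum the parallel branches (G4*G5), G6; result (-s^2 + 13*s - 7)/(4*s^3 + 9*s^2 - 10*s - 3)
Step 4: feedback reduction of (G1*G2*G3), ((G4*G5)+G6), which is the overall transfer function T(s) = C(s)/R(s) in lowest terms

Answer: (12*s^3 + 27*s^2 - 30*s - 9)/(8*s^4 + 6*s^3 - 50*s^2 + 63*s - 12)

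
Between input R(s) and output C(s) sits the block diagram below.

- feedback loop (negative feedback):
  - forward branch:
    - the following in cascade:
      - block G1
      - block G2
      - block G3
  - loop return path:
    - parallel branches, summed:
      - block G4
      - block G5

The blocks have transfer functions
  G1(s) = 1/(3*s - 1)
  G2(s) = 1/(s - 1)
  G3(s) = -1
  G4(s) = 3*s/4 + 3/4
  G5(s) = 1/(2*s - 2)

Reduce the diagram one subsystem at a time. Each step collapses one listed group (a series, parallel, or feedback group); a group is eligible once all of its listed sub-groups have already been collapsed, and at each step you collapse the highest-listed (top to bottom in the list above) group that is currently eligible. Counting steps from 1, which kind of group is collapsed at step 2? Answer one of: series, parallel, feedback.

[1] combine G1, G2, G3 in series
[2] add G4, G5 (parallel)
[3] apply the feedback formula to (G1*G2*G3), (G4+G5)
Step 2: parallel.

Therefore the answer is parallel.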